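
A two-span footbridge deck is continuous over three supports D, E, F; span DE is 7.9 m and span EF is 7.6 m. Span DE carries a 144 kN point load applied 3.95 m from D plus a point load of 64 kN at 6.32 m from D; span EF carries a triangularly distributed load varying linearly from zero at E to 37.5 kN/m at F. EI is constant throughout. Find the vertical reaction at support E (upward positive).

R_E = 224.3 kN

Release continuity at E by inserting a hinge; the redundant is the internal moment M_E. The primary structure is two simply-supported spans DE and EF.
Rotations at E on the released spans (each span's end-slope, ×1/EI):
  span DE: point load 144 at a = 3.95: Pab(L + a)/(6LEI) = 561.7/EI
  span DE: point load 64 at a = 6.32: Pab(L + a)/(6LEI) = 191.7/EI
  span EF: triangular load, peak 37.5: 7w₀L³/(360EI) = 320.1/EI
  relative rotation θ_0 = (753.4 + 320.1)/EI = 1074/EI
A unit hogging moment at E produces rotation L₁/(3EI) + L₂/(3EI) = 5.167/EI.
Compatibility: M_E·(L₁+L₂)/(3EI) = θ_0, giving M_E = 207.8 kN·m (hogging).
Span DE, ΣM about D with M_E applied at E: R_E^{DE}·7.9 = 973.3 + 207.8, so R_E^{DE} = 149.5 kN and R_D = 208 − 149.5 = 58.5 kN.
Span EF, ΣM about F: R_E^{EF}·7.6 = 361 + 207.8, so R_E^{EF} = 74.84 kN and R_F = 142.5 − 74.84 = 67.66 kN.
R_E = 149.5 + 74.84 = 224.3 kN.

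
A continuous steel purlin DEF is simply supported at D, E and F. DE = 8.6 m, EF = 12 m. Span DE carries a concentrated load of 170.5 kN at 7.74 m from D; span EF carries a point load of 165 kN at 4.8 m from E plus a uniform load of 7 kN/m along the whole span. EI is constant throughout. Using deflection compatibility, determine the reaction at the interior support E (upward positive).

R_E = 363.8 kN

Insert a hinge at E; M_E is the redundant, and each span becomes simply supported.
End slopes at the hinge E, treating each span as simply supported:
  span DE: point load 170.5 at a = 7.74: Pab(L + a)/(6LEI) = 359.4/EI
  span EF: point load 165 at a = 4.8: Pab(L + b)/(6LEI) = 1521/EI
  span EF: UDL 7: wL³/(24EI) = 504/EI
  relative rotation θ_0 = (359.4 + 2025)/EI = 2384/EI
A unit hogging moment at E produces rotation L₁/(3EI) + L₂/(3EI) = 6.867/EI.
Slope continuity at E: θ_0 = M_E·6.867/EI, so M_E = 2384/6.867 = 347.2 kN·m (hogging).
Span DE, ΣM about D with M_E applied at E: R_E^{DE}·8.6 = 1320 + 347.2, so R_E^{DE} = 193.8 kN and R_D = 170.5 − 193.8 = -23.32 kN.
Span EF, ΣM about F: R_E^{EF}·12 = 1692 + 347.2, so R_E^{EF} = 169.9 kN and R_F = 249 − 169.9 = 79.07 kN.
R_E = 193.8 + 169.9 = 363.8 kN.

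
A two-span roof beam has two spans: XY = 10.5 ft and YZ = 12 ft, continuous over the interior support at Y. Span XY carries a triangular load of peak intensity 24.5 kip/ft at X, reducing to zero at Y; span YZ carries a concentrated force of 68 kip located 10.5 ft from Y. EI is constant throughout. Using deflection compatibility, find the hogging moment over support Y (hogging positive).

Insert a hinge at Y; M_Y is the redundant, and each span becomes simply supported.
Discontinuity in slope at Y on the released structure — sum the simple-span end rotations:
  span XY: triangular load, peak 24.5: 7w₀L³/(360EI) = 551.5/EI
  span YZ: point load 68 at a = 10.5: Pab(L + b)/(6LEI) = 200.8/EI
  relative rotation θ_0 = (551.5 + 200.8)/EI = 752.3/EI
A unit hogging moment at Y produces rotation L₁/(3EI) + L₂/(3EI) = 7.5/EI.
Compatibility: M_Y·(L₁+L₂)/(3EI) = θ_0, giving M_Y = 100.3 kip·ft (hogging).

M_Y = 100.3 kip·ft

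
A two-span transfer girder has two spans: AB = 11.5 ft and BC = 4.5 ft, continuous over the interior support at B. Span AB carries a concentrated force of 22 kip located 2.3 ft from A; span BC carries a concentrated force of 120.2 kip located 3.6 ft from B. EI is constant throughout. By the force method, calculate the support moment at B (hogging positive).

M_B = 32.06 kip·ft

Release continuity at B by inserting a hinge; the redundant is the internal moment M_B. The primary structure is two simply-supported spans AB and BC.
Discontinuity in slope at B on the released structure — sum the simple-span end rotations:
  span AB: point load 22 at a = 2.3: Pab(L + a)/(6LEI) = 93.1/EI
  span BC: point load 120.2 at a = 3.6: Pab(L + b)/(6LEI) = 77.89/EI
  relative rotation θ_0 = (93.1 + 77.89)/EI = 171/EI
A unit hogging moment at B produces rotation L₁/(3EI) + L₂/(3EI) = 5.333/EI.
Slope continuity at B: θ_0 = M_B·5.333/EI, so M_B = 171/5.333 = 32.06 kip·ft (hogging).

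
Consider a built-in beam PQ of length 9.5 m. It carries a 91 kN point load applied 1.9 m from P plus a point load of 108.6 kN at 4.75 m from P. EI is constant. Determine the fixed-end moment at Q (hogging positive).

Take the two fixed-end moments M_P, M_Q as redundants; the released structure is the simple span PQ.
On the primary (simply-supported) span, the end slopes from the loading are:
  at P: point load 91 at a = 1.9: Pab(L + b)/(6LEI) = 394.2/EI
  at Q: point load 91 at a = 1.9: Pab(L + a)/(6LEI) = 262.8/EI
  at P: point load 108.6 at a = 4.75: Pab(L + b)/(6LEI) = 612.6/EI
  at Q: point load 108.6 at a = 4.75: Pab(L + a)/(6LEI) = 612.6/EI
  θ_P0 = 1007/EI,  θ_Q0 = 875.4/EI
Flexibility coefficients: a unit moment at one end gives L/(3EI) there and L/(6EI) at the far end, so f₁₁ = f₂₂ = 3.167/EI and f₁₂ = f₂₁ = 1.583/EI.
Compatibility — zero rotation at each built-in end:
  3.167 M_P + 1.583 M_Q = 1007
  1.583 M_P + 3.167 M_Q = 875.4
Solving the pair gives M_P = 239.6 kN·m and M_Q = 156.6 kN·m (hogging).

M_Q = 156.6 kN·m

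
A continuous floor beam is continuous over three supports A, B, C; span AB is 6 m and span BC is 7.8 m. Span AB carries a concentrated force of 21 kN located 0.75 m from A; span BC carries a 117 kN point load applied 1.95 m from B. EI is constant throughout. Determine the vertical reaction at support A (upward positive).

Release continuity at B by inserting a hinge; the redundant is the internal moment M_B. The primary structure is two simply-supported spans AB and BC.
End slopes at the hinge B, treating each span as simply supported:
  span AB: point load 21 at a = 0.75: Pab(L + a)/(6LEI) = 15.5/EI
  span BC: point load 117 at a = 1.95: Pab(L + b)/(6LEI) = 389.3/EI
  relative rotation θ_0 = (15.5 + 389.3)/EI = 404.8/EI
A unit hogging moment at B produces rotation L₁/(3EI) + L₂/(3EI) = 4.6/EI.
Slope continuity at B: θ_0 = M_B·4.6/EI, so M_B = 404.8/4.6 = 88 kN·m (hogging).
Span AB, ΣM about A with M_B applied at B: R_B^{AB}·6 = 15.75 + 88, so R_B^{AB} = 17.29 kN and R_A = 21 − 17.29 = 3.709 kN.

R_A = 3.709 kN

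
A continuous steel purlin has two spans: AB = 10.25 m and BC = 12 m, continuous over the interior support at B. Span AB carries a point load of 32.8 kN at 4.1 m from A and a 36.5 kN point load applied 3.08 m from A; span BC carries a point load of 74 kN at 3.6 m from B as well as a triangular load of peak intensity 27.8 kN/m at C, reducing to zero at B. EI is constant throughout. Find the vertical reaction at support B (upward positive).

R_B = 178.7 kN

Release continuity at B by inserting a hinge; the redundant is the internal moment M_B. The primary structure is two simply-supported spans AB and BC.
Rotations at B on the released spans (each span's end-slope, ×1/EI):
  span AB: point load 32.8 at a = 4.1: Pab(L + a)/(6LEI) = 193/EI
  span AB: point load 36.5 at a = 3.08: Pab(L + a)/(6LEI) = 174.7/EI
  span BC: point load 74 at a = 3.6: Pab(L + b)/(6LEI) = 634/EI
  span BC: triangular load, peak 27.8: 7w₀L³/(360EI) = 934.1/EI
  relative rotation θ_0 = (367.7 + 1568)/EI = 1936/EI
A unit hogging moment at B produces rotation L₁/(3EI) + L₂/(3EI) = 7.417/EI.
Compatibility: M_B·(L₁+L₂)/(3EI) = θ_0, giving M_B = 261 kN·m (hogging).
Span AB, ΣM about A with M_B applied at B: R_B^{AB}·10.25 = 246.9 + 261, so R_B^{AB} = 49.55 kN and R_A = 69.3 − 49.55 = 19.75 kN.
Span BC, ΣM about C: R_B^{BC}·12 = 1289 + 261, so R_B^{BC} = 129.2 kN and R_C = 240.8 − 129.2 = 111.6 kN.
R_B = 49.55 + 129.2 = 178.7 kN.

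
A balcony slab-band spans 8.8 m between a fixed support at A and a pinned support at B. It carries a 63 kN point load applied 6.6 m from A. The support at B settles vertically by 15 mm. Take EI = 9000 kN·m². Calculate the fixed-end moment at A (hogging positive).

Take the reaction at B as the redundant and release it; the primary structure is a cantilever fixed at A.
Downward deflection at the released point B due to the loads:
  point load 63 at a = 6.6: Pa²(3L − a)/(6EI) = 9056/EI
Tip deflection under a unit load at B: L³/(3EI) = 227.2/EI.
With EI = 9000 kN·m²: δ_0 = 1.0062 m and δ_{BB} = 0.02524 m/kN.
Compatibility — the beam at B must follow the support down by 0.015 m: δ_0 − R_B·δ_{BB} = 0.015, so R_B = (1.0062 − 0.015)/0.02524 = 39.27 kN.
Moment equilibrium about A: M_A = Σ(load moments about A) − R_B·L = 415.8 − 39.27×8.8 = 70.2 kN·m.

M_A = 70.2 kN·m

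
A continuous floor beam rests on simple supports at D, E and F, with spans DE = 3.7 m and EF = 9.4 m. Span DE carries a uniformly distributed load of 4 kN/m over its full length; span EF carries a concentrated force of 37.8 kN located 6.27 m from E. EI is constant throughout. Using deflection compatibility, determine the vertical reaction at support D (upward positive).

Take M_E as the redundant. Released structure: two simple spans DE and EF with a hinge at E.
Rotations at E on the released spans (each span's end-slope, ×1/EI):
  span DE: UDL 4: wL³/(24EI) = 8.442/EI
  span EF: point load 37.8 at a = 6.27: Pab(L + b)/(6LEI) = 164.8/EI
  relative rotation θ_0 = (8.442 + 164.8)/EI = 173.2/EI
A unit hogging moment at E produces rotation L₁/(3EI) + L₂/(3EI) = 4.367/EI.
Slope continuity at E: θ_0 = M_E·4.367/EI, so M_E = 173.2/4.367 = 39.68 kN·m (hogging).
Span DE, ΣM about D with M_E applied at E: R_E^{DE}·3.7 = 27.38 + 39.68, so R_E^{DE} = 18.12 kN and R_D = 14.8 − 18.12 = -3.323 kN.

R_D = -3.323 kN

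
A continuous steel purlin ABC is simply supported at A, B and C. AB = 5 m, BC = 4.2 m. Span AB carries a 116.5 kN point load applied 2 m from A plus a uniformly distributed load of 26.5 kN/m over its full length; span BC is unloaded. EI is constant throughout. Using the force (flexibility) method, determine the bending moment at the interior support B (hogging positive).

Release continuity at B by inserting a hinge; the redundant is the internal moment M_B. The primary structure is two simply-supported spans AB and BC.
End slopes at the hinge B, treating each span as simply supported:
  span AB: point load 116.5 at a = 2: Pab(L + a)/(6LEI) = 163.1/EI
  span AB: UDL 26.5: wL³/(24EI) = 138/EI
  relative rotation θ_0 = (301.1 + 0)/EI = 301.1/EI
A unit hogging moment at B produces rotation L₁/(3EI) + L₂/(3EI) = 3.067/EI.
Slope continuity at B: θ_0 = M_B·3.067/EI, so M_B = 301.1/3.067 = 98.19 kN·m (hogging).

M_B = 98.19 kN·m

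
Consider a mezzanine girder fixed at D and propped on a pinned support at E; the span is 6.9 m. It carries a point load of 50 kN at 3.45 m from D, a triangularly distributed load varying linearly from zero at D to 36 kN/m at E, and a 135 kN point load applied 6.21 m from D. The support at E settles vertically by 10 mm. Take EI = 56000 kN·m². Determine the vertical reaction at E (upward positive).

R_E = 193.6 kN

Remove the prop at E; the released (primary) structure is a cantilever built in at D.
Downward deflection at the released point E due to the loads:
  point load 50 at a = 3.45: Pa²(3L − a)/(6EI) = 1711/EI
  triangular load, peak 36 at the free end: 11w₀L⁴/(120EI) = 7480/EI
  point load 135 at a = 6.21: Pa²(3L − a)/(6EI) = 12573/EI
  δ_0 = 21764/EI
Tip deflection under a unit load at E: L³/(3EI) = 109.5/EI.
With EI = 56000 kN·m²: δ_0 = 0.38864 m and δ_{EE} = 0.001955 m/kN.
Compatibility — the beam at E must follow the support down by 0.01 m: δ_0 − R_E·δ_{EE} = 0.01, so R_E = (0.38864 − 0.01)/0.001955 = 193.6 kN.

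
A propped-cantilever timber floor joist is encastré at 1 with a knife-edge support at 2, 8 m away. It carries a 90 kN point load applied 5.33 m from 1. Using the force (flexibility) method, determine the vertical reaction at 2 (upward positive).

R_2 = 46.62 kN

Choose R_2 as the redundant. The primary structure is the cantilever fixed at 1.
Primary-structure tip deflection at 2 by superposition:
  point load 90 at a = 5.33: Pa²(3L − a)/(6EI) = 7956/EI
Tip deflection under a unit load at 2: L³/(3EI) = 170.7/EI.
Compatibility at 2: δ_0 − R_2·δ_{22} = 0, so R_2 = 7956/170.7 = 46.62 kN.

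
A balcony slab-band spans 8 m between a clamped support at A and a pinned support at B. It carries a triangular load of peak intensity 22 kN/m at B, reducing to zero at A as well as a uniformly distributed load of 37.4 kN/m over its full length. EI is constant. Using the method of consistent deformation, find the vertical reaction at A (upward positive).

R_A = 226.6 kN

Take the reaction at B as the redundant and release it; the primary structure is a cantilever fixed at A.
Deflection at B on the released cantilever, summing each load's contribution:
  triangular load, peak 22 at the free end: 11w₀L⁴/(120EI) = 8260/EI
  UDL 37.4: wL⁴/(8EI) = 19149/EI
  δ_0 = 27409/EI
Tip deflection under a unit load at B: L³/(3EI) = 170.7/EI.
Compatibility at B: δ_0 − R_B·δ_{BB} = 0, so R_B = 27409/170.7 = 160.6 kN.
Vertical equilibrium: R_A = ΣP − R_B = 387.2 − 160.6 = 226.6 kN.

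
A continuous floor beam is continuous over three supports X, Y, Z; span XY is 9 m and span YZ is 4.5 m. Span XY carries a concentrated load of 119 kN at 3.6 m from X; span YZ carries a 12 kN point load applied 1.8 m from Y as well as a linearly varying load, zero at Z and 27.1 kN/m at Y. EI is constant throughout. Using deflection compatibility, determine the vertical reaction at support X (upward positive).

Release continuity at Y by inserting a hinge; the redundant is the internal moment M_Y. The primary structure is two simply-supported spans XY and YZ.
Discontinuity in slope at Y on the released structure — sum the simple-span end rotations:
  span XY: point load 119 at a = 3.6: Pab(L + a)/(6LEI) = 539.8/EI
  span YZ: point load 12 at a = 1.8: Pab(L + b)/(6LEI) = 15.55/EI
  span YZ: triangular load, peak 27.1: w₀L³/(45EI) = 54.88/EI
  relative rotation θ_0 = (539.8 + 70.43)/EI = 610.2/EI
A unit hogging moment at Y produces rotation L₁/(3EI) + L₂/(3EI) = 4.5/EI.
Slope continuity at Y: θ_0 = M_Y·4.5/EI, so M_Y = 610.2/4.5 = 135.6 kN·m (hogging).
Span XY, ΣM about X with M_Y applied at Y: R_Y^{XY}·9 = 428.4 + 135.6, so R_Y^{XY} = 62.67 kN and R_X = 119 − 62.67 = 56.33 kN.

R_X = 56.33 kN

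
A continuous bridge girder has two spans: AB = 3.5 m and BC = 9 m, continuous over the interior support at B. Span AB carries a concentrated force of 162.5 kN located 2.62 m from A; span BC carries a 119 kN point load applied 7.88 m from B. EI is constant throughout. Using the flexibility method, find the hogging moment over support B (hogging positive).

M_B = 73.44 kN·m

Release continuity at B by inserting a hinge; the redundant is the internal moment M_B. The primary structure is two simply-supported spans AB and BC.
End slopes at the hinge B, treating each span as simply supported:
  span AB: point load 162.5 at a = 2.62: Pab(L + a)/(6LEI) = 109.2/EI
  span BC: point load 119 at a = 7.88: Pab(L + b)/(6LEI) = 196.8/EI
  relative rotation θ_0 = (109.2 + 196.8)/EI = 306/EI
A unit hogging moment at B produces rotation L₁/(3EI) + L₂/(3EI) = 4.167/EI.
Compatibility: M_B·(L₁+L₂)/(3EI) = θ_0, giving M_B = 73.44 kN·m (hogging).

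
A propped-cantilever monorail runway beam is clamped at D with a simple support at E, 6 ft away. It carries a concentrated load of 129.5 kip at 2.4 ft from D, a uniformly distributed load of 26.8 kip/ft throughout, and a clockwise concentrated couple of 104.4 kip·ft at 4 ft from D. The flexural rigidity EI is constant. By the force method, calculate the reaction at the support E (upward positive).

Release the roller at E. Primary structure: cantilever fixed at D.
Downward deflection at the released point E due to the loads:
  point load 129.5 at a = 2.4: Pa²(3L − a)/(6EI) = 1939/EI
  UDL 26.8: wL⁴/(8EI) = 4342/EI
  clockwise couple 104.4 at a = 4: M₀a(2L − a)/(2EI) = 1670/EI
  δ_0 = 7951/EI
Tip deflection under a unit load at E: L³/(3EI) = 72/EI.
The prop prevents deflection at E: R_E = δ_0/δ_{EE} = 7951/72 = 110.4 kip.

R_E = 110.4 kip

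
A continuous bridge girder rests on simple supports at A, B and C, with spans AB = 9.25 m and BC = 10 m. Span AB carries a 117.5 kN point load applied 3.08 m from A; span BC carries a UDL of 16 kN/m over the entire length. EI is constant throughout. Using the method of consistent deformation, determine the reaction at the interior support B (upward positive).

R_B = 156.8 kN

Release continuity at B by inserting a hinge; the redundant is the internal moment M_B. The primary structure is two simply-supported spans AB and BC.
Rotations at B on the released spans (each span's end-slope, ×1/EI):
  span AB: point load 117.5 at a = 3.08: Pab(L + a)/(6LEI) = 496.1/EI
  span BC: UDL 16: wL³/(24EI) = 666.7/EI
  relative rotation θ_0 = (496.1 + 666.7)/EI = 1163/EI
A unit hogging moment at B produces rotation L₁/(3EI) + L₂/(3EI) = 6.417/EI.
Compatibility: M_B·(L₁+L₂)/(3EI) = θ_0, giving M_B = 181.2 kN·m (hogging).
Span AB, ΣM about A with M_B applied at B: R_B^{AB}·9.25 = 361.9 + 181.2, so R_B^{AB} = 58.71 kN and R_A = 117.5 − 58.71 = 58.79 kN.
Span BC, ΣM about C: R_B^{BC}·10 = 800 + 181.2, so R_B^{BC} = 98.12 kN and R_C = 160 − 98.12 = 61.88 kN.
R_B = 58.71 + 98.12 = 156.8 kN.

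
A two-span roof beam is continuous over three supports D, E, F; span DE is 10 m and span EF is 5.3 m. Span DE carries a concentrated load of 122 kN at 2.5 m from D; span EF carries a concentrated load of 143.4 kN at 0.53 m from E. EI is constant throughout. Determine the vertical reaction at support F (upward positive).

Release continuity at E by inserting a hinge; the redundant is the internal moment M_E. The primary structure is two simply-supported spans DE and EF.
Rotations at E on the released spans (each span's end-slope, ×1/EI):
  span DE: point load 122 at a = 2.5: Pab(L + a)/(6LEI) = 476.6/EI
  span EF: point load 143.4 at a = 0.53: Pab(L + b)/(6LEI) = 114.8/EI
  relative rotation θ_0 = (476.6 + 114.8)/EI = 591.4/EI
A unit hogging moment at E produces rotation L₁/(3EI) + L₂/(3EI) = 5.1/EI.
Slope continuity at E: θ_0 = M_E·5.1/EI, so M_E = 591.4/5.1 = 116 kN·m (hogging).
Span EF, ΣM about F: R_E^{EF}·5.3 = 684 + 116, so R_E^{EF} = 150.9 kN and R_F = 143.4 − 150.9 = -7.538 kN.

R_F = -7.538 kN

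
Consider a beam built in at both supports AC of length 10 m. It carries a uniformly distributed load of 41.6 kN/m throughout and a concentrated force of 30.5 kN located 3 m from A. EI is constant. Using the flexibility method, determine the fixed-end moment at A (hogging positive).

M_A = 391.5 kN·m

Release both end moments; the primary structure is a simply-supported span AC with redundants M_A and M_C.
Simple-span end rotations at A and C under the given loads:
  at A: UDL 41.6: wL³/(24EI) = 1733/EI
  at C: UDL 41.6: wL³/(24EI) = 1733/EI
  at A: point load 30.5 at a = 3: Pab(L + b)/(6LEI) = 181.5/EI
  at C: point load 30.5 at a = 3: Pab(L + a)/(6LEI) = 138.8/EI
  θ_A0 = 1915/EI,  θ_C0 = 1872/EI
Flexibility coefficients: a unit moment at one end gives L/(3EI) there and L/(6EI) at the far end, so f₁₁ = f₂₂ = 3.333/EI and f₁₂ = f₂₁ = 1.667/EI.
Compatibility — zero rotation at each built-in end:
  3.333 M_A + 1.667 M_C = 1915
  1.667 M_A + 3.333 M_C = 1872
Solving the pair gives M_A = 391.5 kN·m and M_C = 365.9 kN·m (hogging).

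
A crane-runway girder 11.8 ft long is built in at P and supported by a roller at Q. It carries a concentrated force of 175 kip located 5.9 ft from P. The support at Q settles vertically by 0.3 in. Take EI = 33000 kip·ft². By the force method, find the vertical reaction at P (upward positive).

Take the reaction at Q as the redundant and release it; the primary structure is a cantilever fixed at P.
Downward deflection at the released point Q due to the loads:
  point load 175 at a = 5.9: Pa²(3L − a)/(6EI) = 29951/EI
Flexibility coefficient — unit upward force at Q: δ_{QQ} = L³/(3EI) = 547.7/EI.
With EI = 33000 kip·ft²: δ_0 = 0.90761 ft and δ_{QQ} = 0.016596 ft/kip.
Compatibility — the beam at Q must follow the support down by 0.025 ft: δ_0 − R_Q·δ_{QQ} = 0.025, so R_Q = (0.90761 − 0.025)/0.016596 = 53.18 kip.
Vertical equilibrium: R_P = ΣP − R_Q = 175 − 53.18 = 121.8 kip.

R_P = 121.8 kip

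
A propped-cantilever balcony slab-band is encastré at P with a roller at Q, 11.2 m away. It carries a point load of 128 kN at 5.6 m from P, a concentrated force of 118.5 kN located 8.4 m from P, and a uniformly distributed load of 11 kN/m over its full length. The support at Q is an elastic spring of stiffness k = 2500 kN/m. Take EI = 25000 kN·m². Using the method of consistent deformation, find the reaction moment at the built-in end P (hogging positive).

Choose R_Q as the redundant. The primary structure is the cantilever fixed at P.
Free-end deflection of the primary structure under the applied loading (downward +):
  point load 128 at a = 5.6: Pa²(3L − a)/(6EI) = 18732/EI
  point load 118.5 at a = 8.4: Pa²(3L − a)/(6EI) = 35118/EI
  UDL 11: wL⁴/(8EI) = 21636/EI
  δ_0 = 75486/EI
Flexibility coefficient — unit upward force at Q: δ_{QQ} = L³/(3EI) = 468.3/EI.
With EI = 25000 kN·m²: δ_0 = 3.0194 m and δ_{QQ} = 0.018732 m/kN.
Compatibility — the spring shortens by R_Q/k under the reaction it provides: δ_0 − R_Q·δ_{QQ} = R_Q/k. With 1/k = 0.0004 m/kN, R_Q = δ_0 / (δ_{QQ} + 1/k) = 3.0194 / (0.018732 + 0.0004) = 157.8 kN.
Moment equilibrium about P: M_P = Σ(load moments about P) − R_Q·L = 2402 − 157.8×11.2 = 634.6 kN·m.

M_P = 634.6 kN·m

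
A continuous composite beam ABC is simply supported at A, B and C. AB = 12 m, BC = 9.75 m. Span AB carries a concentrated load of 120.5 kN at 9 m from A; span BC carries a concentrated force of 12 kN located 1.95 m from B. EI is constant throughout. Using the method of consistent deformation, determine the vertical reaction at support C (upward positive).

Take M_B as the redundant. Released structure: two simple spans AB and BC with a hinge at B.
Rotations at B on the released spans (each span's end-slope, ×1/EI):
  span AB: point load 120.5 at a = 9: Pab(L + a)/(6LEI) = 948.9/EI
  span BC: point load 12 at a = 1.95: Pab(L + b)/(6LEI) = 54.76/EI
  relative rotation θ_0 = (948.9 + 54.76)/EI = 1004/EI
A unit hogging moment at B produces rotation L₁/(3EI) + L₂/(3EI) = 7.25/EI.
Compatibility: M_B·(L₁+L₂)/(3EI) = θ_0, giving M_B = 138.4 kN·m (hogging).
Span BC, ΣM about C: R_B^{BC}·9.75 = 93.6 + 138.4, so R_B^{BC} = 23.8 kN and R_C = 12 − 23.8 = -11.8 kN.

R_C = -11.8 kN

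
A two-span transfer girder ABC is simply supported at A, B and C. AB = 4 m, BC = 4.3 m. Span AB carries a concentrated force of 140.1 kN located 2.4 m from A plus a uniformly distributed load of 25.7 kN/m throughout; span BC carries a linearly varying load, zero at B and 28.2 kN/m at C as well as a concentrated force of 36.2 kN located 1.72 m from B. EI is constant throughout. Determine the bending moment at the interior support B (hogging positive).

Release continuity at B by inserting a hinge; the redundant is the internal moment M_B. The primary structure is two simply-supported spans AB and BC.
Rotations at B on the released spans (each span's end-slope, ×1/EI):
  span AB: point load 140.1 at a = 2.4: Pab(L + a)/(6LEI) = 143.5/EI
  span AB: UDL 25.7: wL³/(24EI) = 68.53/EI
  span BC: triangular load, peak 28.2: 7w₀L³/(360EI) = 43.6/EI
  span BC: point load 36.2 at a = 1.72: Pab(L + b)/(6LEI) = 42.84/EI
  relative rotation θ_0 = (212 + 86.43)/EI = 298.4/EI
A unit hogging moment at B produces rotation L₁/(3EI) + L₂/(3EI) = 2.767/EI.
Compatibility: M_B·(L₁+L₂)/(3EI) = θ_0, giving M_B = 107.9 kN·m (hogging).

M_B = 107.9 kN·m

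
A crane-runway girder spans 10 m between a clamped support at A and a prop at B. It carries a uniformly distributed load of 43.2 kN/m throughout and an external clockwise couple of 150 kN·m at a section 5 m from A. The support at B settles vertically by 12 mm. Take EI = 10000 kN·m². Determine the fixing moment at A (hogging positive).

Remove the prop at B; the released (primary) structure is a cantilever built in at A.
Deflection at B on the released cantilever, summing each load's contribution:
  UDL 43.2: wL⁴/(8EI) = 54000/EI
  clockwise couple 150 at a = 5: M₀a(2L − a)/(2EI) = 5625/EI
  δ_0 = 59625/EI
Tip deflection under a unit load at B: L³/(3EI) = 333.3/EI.
With EI = 10000 kN·m²: δ_0 = 5.9625 m and δ_{BB} = 0.033333 m/kN.
Compatibility — the beam at B must follow the support down by 0.012 m: δ_0 − R_B·δ_{BB} = 0.012, so R_B = (5.9625 − 0.012)/0.033333 = 178.5 kN.
Moment equilibrium about A: M_A = Σ(load moments about A) − R_B·L = 2310 − 178.5×10 = 524.8 kN·m.

M_A = 524.8 kN·m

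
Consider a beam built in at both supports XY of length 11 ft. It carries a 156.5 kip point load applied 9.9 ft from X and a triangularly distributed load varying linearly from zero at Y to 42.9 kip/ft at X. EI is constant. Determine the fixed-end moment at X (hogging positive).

M_X = 275 kip·ft

Take the two fixed-end moments M_X, M_Y as redundants; the released structure is the simple span XY.
End rotations of the released simple span under the applied load (×1/EI):
  at X: point load 156.5 at a = 9.9: Pab(L + b)/(6LEI) = 312.5/EI
  at Y: point load 156.5 at a = 9.9: Pab(L + a)/(6LEI) = 539.7/EI
  at X: triangular load, peak 42.9: w₀L³/(45EI) = 1269/EI
  at Y: triangular load, peak 42.9: 7w₀L³/(360EI) = 1110/EI
  θ_X0 = 1581/EI,  θ_Y0 = 1650/EI
Flexibility coefficients: a unit moment at one end gives L/(3EI) there and L/(6EI) at the far end, so f₁₁ = f₂₂ = 3.667/EI and f₁₂ = f₂₁ = 1.833/EI.
Compatibility — zero rotation at each built-in end:
  3.667 M_X + 1.833 M_Y = 1581
  1.833 M_X + 3.667 M_Y = 1650
Solving the pair gives M_X = 275 kip·ft and M_Y = 312.5 kip·ft (hogging).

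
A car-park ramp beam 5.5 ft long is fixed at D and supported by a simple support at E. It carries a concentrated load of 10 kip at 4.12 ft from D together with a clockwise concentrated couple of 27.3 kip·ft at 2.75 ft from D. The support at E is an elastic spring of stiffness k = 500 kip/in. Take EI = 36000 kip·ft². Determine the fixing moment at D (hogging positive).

M_D = 9.442 kip·ft

Release the roller at E. Primary structure: cantilever fixed at D.
Downward deflection at the released point E due to the loads:
  point load 10 at a = 4.12: Pa²(3L − a)/(6EI) = 350.2/EI
  clockwise couple 27.3 at a = 2.75: M₀a(2L − a)/(2EI) = 309.7/EI
  δ_0 = 659.9/EI
Tip deflection under a unit load at E: L³/(3EI) = 55.46/EI.
With EI = 36000 kip·ft²: δ_0 = 0.018331 ft and δ_{EE} = 0.001541 ft/kip.
Compatibility — the spring shortens by R_E/k under the reaction it provides: δ_0 − R_E·δ_{EE} = R_E/k. With 1/k = 1/(500×12) ft/kip = 0.000167 ft/kip, R_E = δ_0 / (δ_{EE} + 1/k) = 0.018331 / (0.001541 + 0.000167) = 10.74 kip.
Moment equilibrium about D: M_D = Σ(load moments about D) − R_E·L = 68.5 − 10.74×5.5 = 9.442 kip·ft.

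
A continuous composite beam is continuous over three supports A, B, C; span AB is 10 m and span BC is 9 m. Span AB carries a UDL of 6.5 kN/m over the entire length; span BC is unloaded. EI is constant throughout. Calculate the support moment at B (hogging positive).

Release continuity at B by inserting a hinge; the redundant is the internal moment M_B. The primary structure is two simply-supported spans AB and BC.
Discontinuity in slope at B on the released structure — sum the simple-span end rotations:
  span AB: UDL 6.5: wL³/(24EI) = 270.8/EI
  relative rotation θ_0 = (270.8 + 0)/EI = 270.8/EI
A unit hogging moment at B produces rotation L₁/(3EI) + L₂/(3EI) = 6.333/EI.
Compatibility: M_B·(L₁+L₂)/(3EI) = θ_0, giving M_B = 42.76 kN·m (hogging).

M_B = 42.76 kN·m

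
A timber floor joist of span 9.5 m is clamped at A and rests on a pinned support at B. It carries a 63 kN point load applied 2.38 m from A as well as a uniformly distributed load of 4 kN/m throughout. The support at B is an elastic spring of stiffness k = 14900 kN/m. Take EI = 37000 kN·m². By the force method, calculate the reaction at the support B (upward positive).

Release the roller at B. Primary structure: cantilever fixed at A.
Free-end deflection of the primary structure under the applied loading (downward +):
  point load 63 at a = 2.38: Pa²(3L − a)/(6EI) = 1554/EI
  UDL 4: wL⁴/(8EI) = 4073/EI
  δ_0 = 5626/EI
Tip deflection under a unit load at B: L³/(3EI) = 285.8/EI.
With EI = 37000 kN·m²: δ_0 = 0.15206 m and δ_{BB} = 0.007724 m/kN.
Compatibility — the spring shortens by R_B/k under the reaction it provides: δ_0 − R_B·δ_{BB} = R_B/k. With 1/k = 0.000067 m/kN, R_B = δ_0 / (δ_{BB} + 1/k) = 0.15206 / (0.007724 + 0.000067) = 19.52 kN.

R_B = 19.52 kN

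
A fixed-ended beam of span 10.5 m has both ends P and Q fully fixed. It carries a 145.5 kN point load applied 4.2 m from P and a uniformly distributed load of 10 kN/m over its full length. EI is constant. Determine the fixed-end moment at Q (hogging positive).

Release both end moments; the primary structure is a simply-supported span PQ with redundants M_P and M_Q.
On the primary (simply-supported) span, the end slopes from the loading are:
  at P: point load 145.5 at a = 4.2: Pab(L + b)/(6LEI) = 1027/EI
  at Q: point load 145.5 at a = 4.2: Pab(L + a)/(6LEI) = 898.3/EI
  at P: UDL 10: wL³/(24EI) = 482.3/EI
  at Q: UDL 10: wL³/(24EI) = 482.3/EI
  θ_P0 = 1509/EI,  θ_Q0 = 1381/EI
Flexibility coefficients: a unit moment at one end gives L/(3EI) there and L/(6EI) at the far end, so f₁₁ = f₂₂ = 3.5/EI and f₁₂ = f₂₁ = 1.75/EI.
Compatibility — zero rotation at each built-in end:
  3.5 M_P + 1.75 M_Q = 1509
  1.75 M_P + 3.5 M_Q = 1381
Solving the pair gives M_P = 311.9 kN·m and M_Q = 238.5 kN·m (hogging).

M_Q = 238.5 kN·m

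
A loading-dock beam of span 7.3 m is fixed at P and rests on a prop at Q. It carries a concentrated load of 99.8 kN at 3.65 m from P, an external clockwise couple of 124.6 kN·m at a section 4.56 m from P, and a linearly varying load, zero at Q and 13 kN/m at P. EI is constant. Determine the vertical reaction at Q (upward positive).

Choose R_Q as the redundant. The primary structure is the cantilever fixed at P.
Downward deflection at the released point Q due to the loads:
  point load 99.8 at a = 3.65: Pa²(3L − a)/(6EI) = 4044/EI
  clockwise couple 124.6 at a = 4.56: M₀a(2L − a)/(2EI) = 2852/EI
  triangular load, peak 13 at the fixed end: w₀L⁴/(30EI) = 1231/EI
  δ_0 = 8127/EI
Tip deflection under a unit load at Q: L³/(3EI) = 129.7/EI.
Compatibility at Q: δ_0 − R_Q·δ_{QQ} = 0, so R_Q = 8127/129.7 = 62.67 kN.

R_Q = 62.67 kN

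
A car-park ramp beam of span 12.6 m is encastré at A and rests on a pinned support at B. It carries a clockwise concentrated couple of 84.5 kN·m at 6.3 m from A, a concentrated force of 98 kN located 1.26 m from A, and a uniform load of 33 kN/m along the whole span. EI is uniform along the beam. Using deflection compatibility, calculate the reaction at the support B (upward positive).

Release the roller at B. Primary structure: cantilever fixed at A.
Downward deflection at the released point B due to the loads:
  clockwise couple 84.5 at a = 6.3: M₀a(2L − a)/(2EI) = 5031/EI
  point load 98 at a = 1.26: Pa²(3L − a)/(6EI) = 947.5/EI
  UDL 33: wL⁴/(8EI) = 103970/EI
  δ_0 = 109948/EI
Tip deflection under a unit load at B: L³/(3EI) = 666.8/EI.
Compatibility at B: δ_0 − R_B·δ_{BB} = 0, so R_B = 109948/666.8 = 164.9 kN.

R_B = 164.9 kN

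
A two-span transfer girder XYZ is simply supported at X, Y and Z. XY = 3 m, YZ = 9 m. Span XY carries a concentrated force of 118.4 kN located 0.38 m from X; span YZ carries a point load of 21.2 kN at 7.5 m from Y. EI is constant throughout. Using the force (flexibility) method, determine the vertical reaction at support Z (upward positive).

R_Z = 15.76 kN

Release continuity at Y by inserting a hinge; the redundant is the internal moment M_Y. The primary structure is two simply-supported spans XY and YZ.
Rotations at Y on the released spans (each span's end-slope, ×1/EI):
  span XY: point load 118.4 at a = 0.38: Pab(L + a)/(6LEI) = 22.14/EI
  span YZ: point load 21.2 at a = 7.5: Pab(L + b)/(6LEI) = 46.38/EI
  relative rotation θ_0 = (22.14 + 46.38)/EI = 68.51/EI
A unit hogging moment at Y produces rotation L₁/(3EI) + L₂/(3EI) = 4/EI.
Compatibility: M_Y·(L₁+L₂)/(3EI) = θ_0, giving M_Y = 17.13 kN·m (hogging).
Span YZ, ΣM about Z: R_Y^{YZ}·9 = 31.8 + 17.13, so R_Y^{YZ} = 5.436 kN and R_Z = 21.2 − 5.436 = 15.76 kN.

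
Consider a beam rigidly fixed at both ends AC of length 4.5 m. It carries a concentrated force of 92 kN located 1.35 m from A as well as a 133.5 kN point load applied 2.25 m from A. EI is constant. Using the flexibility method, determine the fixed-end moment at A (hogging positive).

M_A = 136 kN·m

Take the two fixed-end moments M_A, M_C as redundants; the released structure is the simple span AC.
On the primary (simply-supported) span, the end slopes from the loading are:
  at A: point load 92 at a = 1.35: Pab(L + b)/(6LEI) = 110.8/EI
  at C: point load 92 at a = 1.35: Pab(L + a)/(6LEI) = 84.77/EI
  at A: point load 133.5 at a = 2.25: Pab(L + b)/(6LEI) = 169/EI
  at C: point load 133.5 at a = 2.25: Pab(L + a)/(6LEI) = 169/EI
  θ_A0 = 279.8/EI,  θ_C0 = 253.7/EI
Flexibility coefficients: a unit moment at one end gives L/(3EI) there and L/(6EI) at the far end, so f₁₁ = f₂₂ = 1.5/EI and f₁₂ = f₂₁ = 0.75/EI.
Compatibility — zero rotation at each built-in end:
  1.5 M_A + 0.75 M_C = 279.8
  0.75 M_A + 1.5 M_C = 253.7
Solving the pair gives M_A = 136 kN·m and M_C = 101.2 kN·m (hogging).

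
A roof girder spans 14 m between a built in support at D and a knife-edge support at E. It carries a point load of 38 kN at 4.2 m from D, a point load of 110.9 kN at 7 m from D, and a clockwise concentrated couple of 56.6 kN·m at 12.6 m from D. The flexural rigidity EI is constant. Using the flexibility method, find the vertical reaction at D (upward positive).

R_D = 103.6 kN

Remove the prop at E; the released (primary) structure is a cantilever built in at D.
Free-end deflection of the primary structure under the applied loading (downward +):
  point load 38 at a = 4.2: Pa²(3L − a)/(6EI) = 4223/EI
  point load 110.9 at a = 7: Pa²(3L − a)/(6EI) = 31699/EI
  clockwise couple 56.6 at a = 12.6: M₀a(2L − a)/(2EI) = 5491/EI
  δ_0 = 41413/EI
Tip deflection under a unit load at E: L³/(3EI) = 914.7/EI.
The prop prevents deflection at E: R_E = δ_0/δ_{EE} = 41413/914.7 = 45.28 kN.
Vertical equilibrium: R_D = ΣP − R_E = 148.9 − 45.28 = 103.6 kN.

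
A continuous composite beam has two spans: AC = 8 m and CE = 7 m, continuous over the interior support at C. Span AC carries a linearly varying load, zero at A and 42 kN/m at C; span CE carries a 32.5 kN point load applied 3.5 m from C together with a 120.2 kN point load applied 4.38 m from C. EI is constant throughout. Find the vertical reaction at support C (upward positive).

Take M_C as the redundant. Released structure: two simple spans AC and CE with a hinge at C.
Rotations at C on the released spans (each span's end-slope, ×1/EI):
  span AC: triangular load, peak 42: w₀L³/(45EI) = 477.9/EI
  span CE: point load 32.5 at a = 3.5: Pab(L + b)/(6LEI) = 99.53/EI
  span CE: point load 120.2 at a = 4.38: Pab(L + b)/(6LEI) = 315.9/EI
  relative rotation θ_0 = (477.9 + 415.5)/EI = 893.3/EI
A unit hogging moment at C produces rotation L₁/(3EI) + L₂/(3EI) = 5/EI.
Slope continuity at C: θ_0 = M_C·5/EI, so M_C = 893.3/5 = 178.7 kN·m (hogging).
Span AC, ΣM about A with M_C applied at C: R_C^{AC}·8 = 896 + 178.7, so R_C^{AC} = 134.3 kN and R_A = 168 − 134.3 = 33.67 kN.
Span CE, ΣM about E: R_C^{CE}·7 = 428.7 + 178.7, so R_C^{CE} = 86.76 kN and R_E = 152.7 − 86.76 = 65.94 kN.
R_C = 134.3 + 86.76 = 221.1 kN.

R_C = 221.1 kN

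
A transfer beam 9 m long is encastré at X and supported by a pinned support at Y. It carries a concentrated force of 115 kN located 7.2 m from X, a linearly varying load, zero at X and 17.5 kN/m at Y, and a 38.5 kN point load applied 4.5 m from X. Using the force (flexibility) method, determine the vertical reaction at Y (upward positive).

Release the roller at Y. Primary structure: cantilever fixed at X.
Free-end deflection of the primary structure under the applied loading (downward +):
  point load 115 at a = 7.2: Pa²(3L − a)/(6EI) = 19673/EI
  triangular load, peak 17.5 at the free end: 11w₀L⁴/(120EI) = 10525/EI
  point load 38.5 at a = 4.5: Pa²(3L − a)/(6EI) = 2924/EI
  δ_0 = 33122/EI
Tip deflection under a unit load at Y: L³/(3EI) = 243/EI.
The prop prevents deflection at Y: R_Y = δ_0/δ_{YY} = 33122/243 = 136.3 kN.

R_Y = 136.3 kN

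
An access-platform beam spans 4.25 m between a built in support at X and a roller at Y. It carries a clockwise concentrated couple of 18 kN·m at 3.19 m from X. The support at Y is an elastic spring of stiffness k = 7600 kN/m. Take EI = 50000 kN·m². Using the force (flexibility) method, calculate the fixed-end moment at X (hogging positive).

Take the reaction at Y as the redundant and release it; the primary structure is a cantilever fixed at X.
Primary-structure tip deflection at Y by superposition:
  clockwise couple 18 at a = 3.19: M₀a(2L − a)/(2EI) = 152.5/EI
Tip deflection under a unit load at Y: L³/(3EI) = 25.59/EI.
With EI = 50000 kN·m²: δ_0 = 0.003049 m and δ_{YY} = 0.000512 m/kN.
Compatibility — the spring shortens by R_Y/k under the reaction it provides: δ_0 − R_Y·δ_{YY} = R_Y/k. With 1/k = 0.000132 m/kN, R_Y = δ_0 / (δ_{YY} + 1/k) = 0.003049 / (0.000512 + 0.000132) = 4.739 kN.
Moment equilibrium about X: M_X = Σ(load moments about X) − R_Y·L = 18 − 4.739×4.25 = -2.142 kN·m.

M_X = -2.142 kN·m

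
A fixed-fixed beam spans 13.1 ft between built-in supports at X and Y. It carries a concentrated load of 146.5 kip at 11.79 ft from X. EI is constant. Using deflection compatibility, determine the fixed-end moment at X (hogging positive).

Take the two fixed-end moments M_X, M_Y as redundants; the released structure is the simple span XY.
On the primary (simply-supported) span, the end slopes from the loading are:
  at X: point load 146.5 at a = 11.79: Pab(L + b)/(6LEI) = 414.8/EI
  at Y: point load 146.5 at a = 11.79: Pab(L + a)/(6LEI) = 716.5/EI
  θ_X0 = 414.8/EI,  θ_Y0 = 716.5/EI
Flexibility coefficients: a unit moment at one end gives L/(3EI) there and L/(6EI) at the far end, so f₁₁ = f₂₂ = 4.367/EI and f₁₂ = f₂₁ = 2.183/EI.
Compatibility — zero rotation at each built-in end:
  4.367 M_X + 2.183 M_Y = 414.8
  2.183 M_X + 4.367 M_Y = 716.5
Solving the pair gives M_X = 17.27 kip·ft and M_Y = 155.5 kip·ft (hogging).

M_X = 17.27 kip·ft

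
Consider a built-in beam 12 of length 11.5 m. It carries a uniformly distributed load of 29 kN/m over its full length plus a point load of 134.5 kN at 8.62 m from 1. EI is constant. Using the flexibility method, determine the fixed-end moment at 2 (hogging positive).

M_2 = 537.2 kN·m

Release both end moments; the primary structure is a simply-supported span 12 with redundants M_1 and M_2.
Simple-span end rotations at 1 and 2 under the given loads:
  at 1: UDL 29: wL³/(24EI) = 1838/EI
  at 2: UDL 29: wL³/(24EI) = 1838/EI
  at 1: point load 134.5 at a = 8.62: Pab(L + b)/(6LEI) = 695.9/EI
  at 2: point load 134.5 at a = 8.62: Pab(L + a)/(6LEI) = 973.6/EI
  θ_10 = 2534/EI,  θ_20 = 2811/EI
Flexibility coefficients: a unit moment at one end gives L/(3EI) there and L/(6EI) at the far end, so f₁₁ = f₂₂ = 3.833/EI and f₁₂ = f₂₁ = 1.917/EI.
Compatibility — zero rotation at each built-in end:
  3.833 M_1 + 1.917 M_2 = 2534
  1.917 M_1 + 3.833 M_2 = 2811
Solving the pair gives M_1 = 392.3 kN·m and M_2 = 537.2 kN·m (hogging).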